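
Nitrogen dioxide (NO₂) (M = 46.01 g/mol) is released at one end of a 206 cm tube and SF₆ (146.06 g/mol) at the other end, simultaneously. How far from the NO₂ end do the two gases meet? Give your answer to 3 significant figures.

Distances travelled in equal time are proportional to diffusion rates, so d_NO₂/d_SF₆ = √(M_SF₆/M_NO₂) = √(146.06/46.01) = 1.782.
With d_NO₂ + d_SF₆ = 206 cm, d_SF₆ = 206/(1 + 1.782) = 74.05 cm.
d_NO₂ = 206 − 74.05 = 132 cm.

132 cm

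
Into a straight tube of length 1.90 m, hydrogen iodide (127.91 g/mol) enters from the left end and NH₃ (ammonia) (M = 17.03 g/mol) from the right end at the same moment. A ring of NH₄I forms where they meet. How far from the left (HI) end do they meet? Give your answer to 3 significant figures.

0.508 m

Graham's law gives d_HI/d_NH₃ = rate_HI/rate_NH₃ = √(M_NH₃/M_HI) = √(17.03/127.91) = 0.3649.
With d_HI + d_NH₃ = 1.90 m, d_NH₃ = 1.90/(1 + 0.3649) = 1.392 m.
d_HI = 1.90 − 1.392 = 0.508 m.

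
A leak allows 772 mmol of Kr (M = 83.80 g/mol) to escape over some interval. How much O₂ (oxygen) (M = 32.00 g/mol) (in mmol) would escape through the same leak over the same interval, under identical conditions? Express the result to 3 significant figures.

1250 mmol

Using Graham's law: rate_O₂/rate_Kr = √(M_Kr/M_O₂) = √(83.80/32.00) = √2.619 = 1.618.
So the amount for O₂ is 772 × 1.618 = 1250 mmol.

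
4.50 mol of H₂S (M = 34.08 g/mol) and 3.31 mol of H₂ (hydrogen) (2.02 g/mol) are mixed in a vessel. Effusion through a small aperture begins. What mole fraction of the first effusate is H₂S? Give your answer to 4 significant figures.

0.2487

Effusion rate of each component ∝ n_i/√M_i (partial pressure × 1/√M).
x_H₂S(eff) = (n_H₂S/√M_H₂S) / (n_H₂S/√M_H₂S + n_H₂/√M_H₂)
= (4.50/√34.08) / (4.50/√34.08 + 3.31/√2.02) = 0.7708/(0.7708 + 2.329) = 0.2487.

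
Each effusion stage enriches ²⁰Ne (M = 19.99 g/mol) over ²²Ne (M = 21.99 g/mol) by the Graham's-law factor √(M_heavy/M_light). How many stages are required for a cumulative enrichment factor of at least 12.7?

54

With α = √(21.99/19.99) per stage, ln α = ½ ln(1.10005) = 0.04768.
Need α^N ≥ 12.7 ⇒ N ≥ ln(12.7) / ln α = 2.542 / 0.04768 = 53.31.
Minimum whole number of stages: N = 54.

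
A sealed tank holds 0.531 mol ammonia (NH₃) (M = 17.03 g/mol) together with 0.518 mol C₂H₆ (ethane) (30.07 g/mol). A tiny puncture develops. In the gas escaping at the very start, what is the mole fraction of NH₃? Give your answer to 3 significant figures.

0.577

Rate_i ∝ x_i/√M_i (Graham's law weighted by mole fraction), so the effusate composition follows n_i/√M_i.
Mole fraction of NH₃ in the effusate = (n_NH₃/√M_NH₃) / (n_NH₃/√M_NH₃ + n_C₂H₆/√M_C₂H₆)
= (0.531/√17.03) / (0.531/√17.03 + 0.518/√30.07) = 0.1287/(0.1287 + 0.09446) = 0.577.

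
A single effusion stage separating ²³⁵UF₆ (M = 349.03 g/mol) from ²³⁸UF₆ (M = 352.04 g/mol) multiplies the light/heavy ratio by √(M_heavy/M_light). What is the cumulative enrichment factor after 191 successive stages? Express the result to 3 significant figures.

2.27

The single-stage factor is √(M_heavy/M_light), so 191 stages give [√(352.04/349.03)]^191 = (352.04/349.03)^(191/2).
= 1.00862^(191/2) = 2.27.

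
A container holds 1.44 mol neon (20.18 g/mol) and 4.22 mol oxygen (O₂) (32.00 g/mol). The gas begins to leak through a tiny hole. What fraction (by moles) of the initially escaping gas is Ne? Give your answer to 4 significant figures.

Effusion rate of each component ∝ n_i/√M_i (partial pressure × 1/√M).
x_Ne(eff) = (n_Ne/√M_Ne) / (n_Ne/√M_Ne + n_O₂/√M_O₂)
= (1.44/√20.18) / (1.44/√20.18 + 4.22/√32.00) = 0.3206/(0.3206 + 0.7460) = 0.3006.

0.3006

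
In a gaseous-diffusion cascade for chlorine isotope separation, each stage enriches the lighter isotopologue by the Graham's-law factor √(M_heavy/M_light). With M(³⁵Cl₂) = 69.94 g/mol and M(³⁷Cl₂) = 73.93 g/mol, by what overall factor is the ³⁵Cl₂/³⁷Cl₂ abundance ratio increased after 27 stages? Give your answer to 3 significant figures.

After 27 stages the ratio has grown by (√(73.93/69.94))^27 = (73.93/69.94)^(27/2).
= 1.05705^(27/2) = 2.11.

2.11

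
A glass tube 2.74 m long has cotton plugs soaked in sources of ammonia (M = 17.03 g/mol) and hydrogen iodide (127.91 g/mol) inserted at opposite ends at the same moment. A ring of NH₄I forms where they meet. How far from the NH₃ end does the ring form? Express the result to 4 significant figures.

2.007 m

The fronts meet when d_NH₃ + d_HI = L with d_NH₃/d_HI = √(M_HI/M_NH₃) (Graham's law). Here √(M_HI/M_NH₃) = √(127.91/17.03) = 2.741.
With d_NH₃ + d_HI = 2.74 m, d_HI = 2.74/(1 + 2.741) = 0.7325 m.
d_NH₃ = 2.74 − 0.7325 = 2.007 m.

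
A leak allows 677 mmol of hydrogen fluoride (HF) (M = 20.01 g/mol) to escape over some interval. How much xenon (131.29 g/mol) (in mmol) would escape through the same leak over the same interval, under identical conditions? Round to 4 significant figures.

Graham's law gives rate_Xe/rate_HF = √(M_HF/M_Xe) = √(20.01/131.29) = √0.1524 = 0.3904.
So the amount for Xe is 677 × 0.3904 = 264.3 mmol.

264.3 mmol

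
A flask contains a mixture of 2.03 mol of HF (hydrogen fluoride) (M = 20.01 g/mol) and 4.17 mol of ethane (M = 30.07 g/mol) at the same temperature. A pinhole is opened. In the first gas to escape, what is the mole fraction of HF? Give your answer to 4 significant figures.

The effusion rate of species i is ∝ p_i/√M_i ∝ n_i/√M_i.
x_HF(eff) = (n_HF/√M_HF) / (n_HF/√M_HF + n_C₂H₆/√M_C₂H₆)
= (2.03/√20.01) / (2.03/√20.01 + 4.17/√30.07) = 0.4538/(0.4538 + 0.7604) = 0.3737.

0.3737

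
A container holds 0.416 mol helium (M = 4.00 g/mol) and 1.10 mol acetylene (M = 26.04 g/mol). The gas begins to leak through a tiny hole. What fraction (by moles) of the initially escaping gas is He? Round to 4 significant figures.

0.4911

Each component's effusion rate ∝ (its partial pressure)·(1/√M) ∝ n_i/√M_i.
So x_He in the escaping gas = (n_He/√M_He) / Σ(n_i/√M_i)
= (0.416/√4.00) / (0.416/√4.00 + 1.10/√26.04) = 0.2080/(0.2080 + 0.2156) = 0.4911.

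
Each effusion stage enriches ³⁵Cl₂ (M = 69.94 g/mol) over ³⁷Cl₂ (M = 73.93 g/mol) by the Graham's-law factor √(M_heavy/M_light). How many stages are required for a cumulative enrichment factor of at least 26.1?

118

With α = √(73.93/69.94) per stage, ln α = ½ ln(1.05705) = 0.02774.
Need α^N ≥ 26.1 ⇒ N ≥ ln(26.1) / ln α = 3.262 / 0.02774 = 117.59.
So at least 118 stages are needed.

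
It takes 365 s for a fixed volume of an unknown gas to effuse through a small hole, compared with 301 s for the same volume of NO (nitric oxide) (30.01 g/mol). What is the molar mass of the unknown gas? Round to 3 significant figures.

Using Graham's law: t_X/t_NO = √(M_X/M_NO).
365/301 = 1.213 = √(M_X/30.01)
M_X = 30.01 × 1.213² = 30.01 × 1.470 = 44.1 g/mol

44.1 g/mol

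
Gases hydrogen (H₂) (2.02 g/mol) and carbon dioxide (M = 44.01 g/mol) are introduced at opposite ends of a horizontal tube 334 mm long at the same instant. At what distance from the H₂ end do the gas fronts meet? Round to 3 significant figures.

The fronts meet when d_H₂ + d_CO₂ = L with d_H₂/d_CO₂ = √(M_CO₂/M_H₂) (Graham's law). Here √(M_CO₂/M_H₂) = √(44.01/2.02) = 4.668.
With d_H₂ + d_CO₂ = 334 mm, d_CO₂ = 334/(1 + 4.668) = 58.93 mm.
d_H₂ = 334 − 58.93 = 275 mm.

275 mm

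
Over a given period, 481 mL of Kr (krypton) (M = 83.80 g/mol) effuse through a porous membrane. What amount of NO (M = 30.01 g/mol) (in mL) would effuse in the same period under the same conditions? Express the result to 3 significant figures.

804 mL

Graham's law gives rate_NO/rate_Kr = √(M_Kr/M_NO) = √(83.80/30.01) = √2.792 = 1.671.
So the volume for NO is 481 × 1.671 = 804 mL.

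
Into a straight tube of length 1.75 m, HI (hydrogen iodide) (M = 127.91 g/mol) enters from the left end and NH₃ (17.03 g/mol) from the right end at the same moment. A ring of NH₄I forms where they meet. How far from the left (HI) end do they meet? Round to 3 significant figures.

Graham's law gives d_HI/d_NH₃ = rate_HI/rate_NH₃ = √(M_NH₃/M_HI) = √(17.03/127.91) = 0.3649.
With d_HI + d_NH₃ = 1.75 m, d_NH₃ = 1.75/(1 + 0.3649) = 1.282 m.
d_HI = 1.75 − 1.282 = 0.468 m.

0.468 m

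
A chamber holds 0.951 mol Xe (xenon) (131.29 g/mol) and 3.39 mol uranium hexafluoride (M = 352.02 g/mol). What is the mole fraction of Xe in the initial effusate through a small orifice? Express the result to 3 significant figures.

Each component's effusion rate ∝ (its partial pressure)·(1/√M) ∝ n_i/√M_i.
So x_Xe in the escaping gas = (n_Xe/√M_Xe) / Σ(n_i/√M_i)
= (0.951/√131.29) / (0.951/√131.29 + 3.39/√352.02) = 0.08300/(0.08300 + 0.1807) = 0.315.

0.315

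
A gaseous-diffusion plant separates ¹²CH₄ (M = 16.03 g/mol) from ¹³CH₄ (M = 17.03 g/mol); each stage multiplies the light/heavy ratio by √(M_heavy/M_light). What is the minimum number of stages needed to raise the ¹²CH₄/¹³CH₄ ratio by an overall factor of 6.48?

With α = √(17.03/16.03) per stage, ln α = ½ ln(1.06238) = 0.03026.
Need α^N ≥ 6.48 ⇒ N ≥ ln(6.48) / ln α = 1.869 / 0.03026 = 61.76.
So at least 62 stages are needed.

62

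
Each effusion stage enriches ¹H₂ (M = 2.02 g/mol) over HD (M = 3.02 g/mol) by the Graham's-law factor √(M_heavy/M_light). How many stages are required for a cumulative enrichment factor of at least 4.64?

8

With α = √(3.02/2.02) per stage, ln α = ½ ln(1.49505) = 0.2011.
Need α^N ≥ 4.64 ⇒ N ≥ ln(4.64) / ln α = 1.535 / 0.2011 = 7.63.
So at least 8 stages are needed.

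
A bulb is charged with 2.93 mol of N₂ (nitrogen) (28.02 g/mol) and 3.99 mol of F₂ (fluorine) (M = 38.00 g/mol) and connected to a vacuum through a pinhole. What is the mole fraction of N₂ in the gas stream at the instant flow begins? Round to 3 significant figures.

The effusion rate of species i is ∝ p_i/√M_i ∝ n_i/√M_i.
x_N₂(eff) = (n_N₂/√M_N₂) / (n_N₂/√M_N₂ + n_F₂/√M_F₂)
= (2.93/√28.02) / (2.93/√28.02 + 3.99/√38.00) = 0.5535/(0.5535 + 0.6473) = 0.461.

0.461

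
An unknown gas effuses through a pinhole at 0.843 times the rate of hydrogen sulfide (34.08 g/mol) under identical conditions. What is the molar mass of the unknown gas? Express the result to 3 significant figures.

48.0 g/mol

From Graham's law, rate_X/rate_H₂S = √(M_H₂S/M_X).
0.843 = √(34.08/M_X)
M_X = 34.08 / 0.843² = 34.08 / 0.7106 = 48.0 g/mol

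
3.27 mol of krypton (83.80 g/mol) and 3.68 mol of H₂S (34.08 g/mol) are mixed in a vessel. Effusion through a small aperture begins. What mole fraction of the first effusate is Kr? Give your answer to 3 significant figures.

The effusion rate of species i is ∝ p_i/√M_i ∝ n_i/√M_i.
So x_Kr in the escaping gas = (n_Kr/√M_Kr) / Σ(n_i/√M_i)
= (3.27/√83.80) / (3.27/√83.80 + 3.68/√34.08) = 0.3572/(0.3572 + 0.6304) = 0.362.

0.362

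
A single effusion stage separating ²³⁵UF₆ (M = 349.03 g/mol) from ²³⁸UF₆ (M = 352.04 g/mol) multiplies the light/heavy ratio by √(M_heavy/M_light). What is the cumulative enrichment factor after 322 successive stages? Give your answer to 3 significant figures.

After 322 stages the ratio has grown by (√(352.04/349.03))^322 = (352.04/349.03)^(322/2).
= 1.00862^161 = 3.98.

3.98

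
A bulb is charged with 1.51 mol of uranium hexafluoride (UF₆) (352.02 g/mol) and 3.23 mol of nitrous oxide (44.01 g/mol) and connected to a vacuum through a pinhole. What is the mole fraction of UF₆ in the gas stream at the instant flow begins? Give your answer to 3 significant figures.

0.142

Rate_i ∝ x_i/√M_i (Graham's law weighted by mole fraction), so the effusate composition follows n_i/√M_i.
Mole fraction of UF₆ in the effusate = (n_UF₆/√M_UF₆) / (n_UF₆/√M_UF₆ + n_N₂O/√M_N₂O)
= (1.51/√352.02) / (1.51/√352.02 + 3.23/√44.01) = 0.08048/(0.08048 + 0.4869) = 0.142.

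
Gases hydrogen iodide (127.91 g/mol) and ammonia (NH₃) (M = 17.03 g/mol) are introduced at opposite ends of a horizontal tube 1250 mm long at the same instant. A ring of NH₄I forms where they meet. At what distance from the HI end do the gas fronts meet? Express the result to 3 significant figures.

334 mm

Distances travelled in equal time are proportional to diffusion rates, so d_HI/d_NH₃ = √(M_NH₃/M_HI) = √(17.03/127.91) = 0.3649.
With d_HI + d_NH₃ = 1250 mm, d_NH₃ = 1250/(1 + 0.3649) = 915.8 mm.
d_HI = 1250 − 915.8 = 334 mm.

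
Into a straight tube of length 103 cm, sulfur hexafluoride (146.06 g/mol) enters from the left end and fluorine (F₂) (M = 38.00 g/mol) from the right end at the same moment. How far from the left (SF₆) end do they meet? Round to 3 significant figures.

34.8 cm

In equal time, each gas travels a distance ∝ its rate ∝ 1/√M, so d_SF₆/d_F₂ = √(M_F₂/M_SF₆) = √(38.00/146.06) = 0.5101.
With d_SF₆ + d_F₂ = 103 cm, d_F₂ = 103/(1 + 0.5101) = 68.21 cm.
d_SF₆ = 103 − 68.21 = 34.8 cm.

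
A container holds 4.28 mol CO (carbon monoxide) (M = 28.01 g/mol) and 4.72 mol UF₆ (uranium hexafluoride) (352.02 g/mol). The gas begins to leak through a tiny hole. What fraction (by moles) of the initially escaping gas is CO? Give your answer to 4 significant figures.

0.7627

The effusion rate of species i is ∝ p_i/√M_i ∝ n_i/√M_i.
So x_CO in the escaping gas = (n_CO/√M_CO) / Σ(n_i/√M_i)
= (4.28/√28.01) / (4.28/√28.01 + 4.72/√352.02) = 0.8087/(0.8087 + 0.2516) = 0.7627.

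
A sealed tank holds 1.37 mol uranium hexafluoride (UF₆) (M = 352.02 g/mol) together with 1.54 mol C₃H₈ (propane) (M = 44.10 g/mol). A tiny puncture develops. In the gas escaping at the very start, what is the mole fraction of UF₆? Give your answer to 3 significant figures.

The effusion rate of species i is ∝ p_i/√M_i ∝ n_i/√M_i.
x_UF₆(eff) = (n_UF₆/√M_UF₆) / (n_UF₆/√M_UF₆ + n_C₃H₈/√M_C₃H₈)
= (1.37/√352.02) / (1.37/√352.02 + 1.54/√44.10) = 0.07302/(0.07302 + 0.2319) = 0.239.

0.239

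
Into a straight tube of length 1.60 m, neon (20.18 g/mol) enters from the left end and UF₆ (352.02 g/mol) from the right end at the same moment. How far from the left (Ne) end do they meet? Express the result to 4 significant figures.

1.291 m

The fronts meet when d_Ne + d_UF₆ = L with d_Ne/d_UF₆ = √(M_UF₆/M_Ne) (Graham's law). Here √(M_UF₆/M_Ne) = √(352.02/20.18) = 4.177.
With d_Ne + d_UF₆ = 1.60 m, d_UF₆ = 1.60/(1 + 4.177) = 0.3091 m.
d_Ne = 1.60 − 0.3091 = 1.291 m.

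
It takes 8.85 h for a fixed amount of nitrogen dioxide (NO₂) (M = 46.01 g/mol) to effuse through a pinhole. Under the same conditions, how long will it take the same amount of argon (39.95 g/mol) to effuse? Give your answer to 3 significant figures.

Graham's law gives t_Ar/t_NO₂ = √(M_Ar/M_NO₂) = √(39.95/46.01) = √0.8683 = 0.9318.
So the time for Ar is 8.85 × 0.9318 = 8.25 h.

8.25 h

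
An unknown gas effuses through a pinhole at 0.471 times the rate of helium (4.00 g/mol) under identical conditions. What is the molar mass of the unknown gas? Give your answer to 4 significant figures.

Graham's law gives rate_X/rate_He = √(M_He/M_X).
0.471 = √(4.00/M_X)
M_X = 4.00 / 0.471² = 4.00 / 0.2218 = 18.03 g/mol

18.03 g/mol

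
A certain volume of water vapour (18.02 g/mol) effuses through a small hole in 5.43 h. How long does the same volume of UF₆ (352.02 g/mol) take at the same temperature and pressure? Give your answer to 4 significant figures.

24.00 h

Using Graham's law: t_UF₆/t_H₂O = √(M_UF₆/M_H₂O) = √(352.02/18.02) = √19.53 = 4.420.
So the time for UF₆ is 5.43 × 4.420 = 24.00 h.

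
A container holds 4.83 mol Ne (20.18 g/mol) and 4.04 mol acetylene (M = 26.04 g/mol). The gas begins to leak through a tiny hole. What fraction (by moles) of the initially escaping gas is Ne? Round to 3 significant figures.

0.576

The effusion rate of species i is ∝ p_i/√M_i ∝ n_i/√M_i.
So x_Ne in the escaping gas = (n_Ne/√M_Ne) / Σ(n_i/√M_i)
= (4.83/√20.18) / (4.83/√20.18 + 4.04/√26.04) = 1.075/(1.075 + 0.7917) = 0.576.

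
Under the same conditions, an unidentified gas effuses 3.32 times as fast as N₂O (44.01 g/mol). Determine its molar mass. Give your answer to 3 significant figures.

By Graham's law, rate_X/rate_N₂O = √(M_N₂O/M_X).
3.32 = √(44.01/M_X)
M_X = 44.01 / 3.32² = 44.01 / 11.02 = 3.99 g/mol

3.99 g/mol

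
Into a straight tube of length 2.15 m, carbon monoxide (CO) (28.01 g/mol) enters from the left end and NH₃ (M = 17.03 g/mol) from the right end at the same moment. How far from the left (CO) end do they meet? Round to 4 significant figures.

The fronts meet when d_CO + d_NH₃ = L with d_CO/d_NH₃ = √(M_NH₃/M_CO) (Graham's law). Here √(M_NH₃/M_CO) = √(17.03/28.01) = 0.7797.
With d_CO + d_NH₃ = 2.15 m, d_NH₃ = 2.15/(1 + 0.7797) = 1.208 m.
d_CO = 2.15 − 1.208 = 0.9420 m.

0.9420 m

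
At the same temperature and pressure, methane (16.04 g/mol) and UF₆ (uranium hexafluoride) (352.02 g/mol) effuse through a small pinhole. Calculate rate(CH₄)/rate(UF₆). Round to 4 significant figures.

4.685

Since effusion rate ∝ 1/√M, rate_CH₄/rate_UF₆ = √(M_UF₆/M_CH₄) = √(352.02/16.04) = √21.95 = 4.685.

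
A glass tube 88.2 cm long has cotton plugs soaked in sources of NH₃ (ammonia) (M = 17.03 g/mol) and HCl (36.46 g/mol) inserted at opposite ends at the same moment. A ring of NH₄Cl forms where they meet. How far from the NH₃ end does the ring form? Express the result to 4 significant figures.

52.39 cm

In equal time, each gas travels a distance ∝ its rate ∝ 1/√M, so d_NH₃/d_HCl = √(M_HCl/M_NH₃) = √(36.46/17.03) = 1.463.
With d_NH₃ + d_HCl = 88.2 cm, d_HCl = 88.2/(1 + 1.463) = 35.81 cm.
d_NH₃ = 88.2 − 35.81 = 52.39 cm.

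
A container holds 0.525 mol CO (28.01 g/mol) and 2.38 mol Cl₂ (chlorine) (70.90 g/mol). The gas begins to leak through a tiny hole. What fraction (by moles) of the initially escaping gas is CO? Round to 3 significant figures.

0.260

Each component's effusion rate ∝ (its partial pressure)·(1/√M) ∝ n_i/√M_i.
So x_CO in the escaping gas = (n_CO/√M_CO) / Σ(n_i/√M_i)
= (0.525/√28.01) / (0.525/√28.01 + 2.38/√70.90) = 0.09920/(0.09920 + 0.2827) = 0.260.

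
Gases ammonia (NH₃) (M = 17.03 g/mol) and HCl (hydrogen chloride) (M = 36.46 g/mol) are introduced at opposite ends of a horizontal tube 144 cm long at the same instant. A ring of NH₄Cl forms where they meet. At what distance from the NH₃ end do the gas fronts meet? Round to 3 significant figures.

Graham's law gives d_NH₃/d_HCl = rate_NH₃/rate_HCl = √(M_HCl/M_NH₃) = √(36.46/17.03) = 1.463.
With d_NH₃ + d_HCl = 144 cm, d_HCl = 144/(1 + 1.463) = 58.46 cm.
d_NH₃ = 144 − 58.46 = 85.5 cm.

85.5 cm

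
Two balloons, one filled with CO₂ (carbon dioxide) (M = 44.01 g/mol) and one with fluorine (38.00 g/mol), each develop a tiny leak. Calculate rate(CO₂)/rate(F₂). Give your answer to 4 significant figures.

Since effusion rate ∝ 1/√M, rate_CO₂/rate_F₂ = √(M_F₂/M_CO₂) = √(38.00/44.01) = √0.8634 = 0.9292.

0.9292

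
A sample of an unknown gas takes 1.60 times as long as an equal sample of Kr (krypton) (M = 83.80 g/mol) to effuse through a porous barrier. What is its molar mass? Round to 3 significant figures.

By Graham's law, t_X/t_Kr = √(M_X/M_Kr).
1.60 = √(M_X/83.80)
M_X = 83.80 × 1.60² = 83.80 × 2.560 = 215 g/mol

215 g/mol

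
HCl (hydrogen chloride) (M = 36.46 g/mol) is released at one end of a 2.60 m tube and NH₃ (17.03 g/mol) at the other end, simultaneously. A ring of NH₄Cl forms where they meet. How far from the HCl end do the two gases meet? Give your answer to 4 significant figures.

1.056 m

Graham's law gives d_HCl/d_NH₃ = rate_HCl/rate_NH₃ = √(M_NH₃/M_HCl) = √(17.03/36.46) = 0.6834.
With d_HCl + d_NH₃ = 2.60 m, d_NH₃ = 2.60/(1 + 0.6834) = 1.544 m.
d_HCl = 2.60 − 1.544 = 1.056 m.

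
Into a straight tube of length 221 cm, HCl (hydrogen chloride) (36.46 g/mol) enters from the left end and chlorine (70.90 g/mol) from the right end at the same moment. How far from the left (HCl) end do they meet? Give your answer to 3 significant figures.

129 cm

Distances travelled in equal time are proportional to diffusion rates, so d_HCl/d_Cl₂ = √(M_Cl₂/M_HCl) = √(70.90/36.46) = 1.394.
With d_HCl + d_Cl₂ = 221 cm, d_Cl₂ = 221/(1 + 1.394) = 92.30 cm.
d_HCl = 221 − 92.30 = 129 cm.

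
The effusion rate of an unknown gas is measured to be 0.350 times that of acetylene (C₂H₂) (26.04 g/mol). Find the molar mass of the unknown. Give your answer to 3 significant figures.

213 g/mol

Graham's law gives rate_X/rate_C₂H₂ = √(M_C₂H₂/M_X).
0.350 = √(26.04/M_X)
M_X = 26.04 / 0.350² = 26.04 / 0.1225 = 213 g/mol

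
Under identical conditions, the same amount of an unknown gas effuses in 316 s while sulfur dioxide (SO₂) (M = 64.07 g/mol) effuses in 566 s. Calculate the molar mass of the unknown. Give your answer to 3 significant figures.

From Graham's law, t_X/t_SO₂ = √(M_X/M_SO₂).
316/566 = 0.5583 = √(M_X/64.07)
M_X = 64.07 × 0.5583² = 64.07 × 0.3117 = 20.0 g/mol

20.0 g/mol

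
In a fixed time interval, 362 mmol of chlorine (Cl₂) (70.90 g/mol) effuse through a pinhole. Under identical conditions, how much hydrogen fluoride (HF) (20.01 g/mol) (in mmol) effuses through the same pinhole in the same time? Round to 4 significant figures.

681.4 mmol

From Graham's law, rate_HF/rate_Cl₂ = √(M_Cl₂/M_HF) = √(70.90/20.01) = √3.543 = 1.882.
So the amount for HF is 362 × 1.882 = 681.4 mmol.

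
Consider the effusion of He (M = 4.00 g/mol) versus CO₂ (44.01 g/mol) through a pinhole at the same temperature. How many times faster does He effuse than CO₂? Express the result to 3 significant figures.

3.32

By Graham's law, rate_He/rate_CO₂ = √(M_CO₂/M_He) = √(44.01/4.00) = √11.00 = 3.32.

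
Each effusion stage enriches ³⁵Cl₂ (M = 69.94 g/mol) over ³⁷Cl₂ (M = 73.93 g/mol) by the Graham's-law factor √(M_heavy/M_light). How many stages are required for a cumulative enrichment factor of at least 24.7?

116

With α = √(73.93/69.94) per stage, ln α = ½ ln(1.05705) = 0.02774.
Need α^N ≥ 24.7 ⇒ N ≥ ln(24.7) / ln α = 3.207 / 0.02774 = 115.60.
So at least 116 stages are needed.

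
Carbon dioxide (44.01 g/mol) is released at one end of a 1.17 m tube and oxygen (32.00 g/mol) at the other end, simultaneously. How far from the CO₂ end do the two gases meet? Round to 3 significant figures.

Distances travelled in equal time are proportional to diffusion rates, so d_CO₂/d_O₂ = √(M_O₂/M_CO₂) = √(32.00/44.01) = 0.8527.
With d_CO₂ + d_O₂ = 1.17 m, d_O₂ = 1.17/(1 + 0.8527) = 0.6315 m.
d_CO₂ = 1.17 − 0.6315 = 0.538 m.

0.538 m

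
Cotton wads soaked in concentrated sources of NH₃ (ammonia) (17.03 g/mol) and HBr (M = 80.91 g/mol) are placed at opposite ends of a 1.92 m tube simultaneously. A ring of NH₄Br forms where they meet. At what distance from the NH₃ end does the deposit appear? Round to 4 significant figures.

1.316 m

Graham's law gives d_NH₃/d_HBr = rate_NH₃/rate_HBr = √(M_HBr/M_NH₃) = √(80.91/17.03) = 2.180.
With d_NH₃ + d_HBr = 1.92 m, d_HBr = 1.92/(1 + 2.180) = 0.6038 m.
d_NH₃ = 1.92 − 0.6038 = 1.316 m.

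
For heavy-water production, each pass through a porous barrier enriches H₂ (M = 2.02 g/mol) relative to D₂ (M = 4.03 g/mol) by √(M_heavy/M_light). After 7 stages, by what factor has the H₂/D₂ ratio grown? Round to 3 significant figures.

Overall factor = α^7 with α = √(4.03/2.02), i.e. (4.03/2.02)^(7/2).
= 1.99505^(7/2) = 11.2.

11.2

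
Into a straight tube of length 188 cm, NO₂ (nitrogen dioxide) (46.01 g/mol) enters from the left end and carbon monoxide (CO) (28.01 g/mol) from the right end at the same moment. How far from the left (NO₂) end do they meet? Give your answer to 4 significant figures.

Graham's law gives d_NO₂/d_CO = rate_NO₂/rate_CO = √(M_CO/M_NO₂) = √(28.01/46.01) = 0.7802.
With d_NO₂ + d_CO = 188 cm, d_CO = 188/(1 + 0.7802) = 105.6 cm.
d_NO₂ = 188 − 105.6 = 82.40 cm.

82.40 cm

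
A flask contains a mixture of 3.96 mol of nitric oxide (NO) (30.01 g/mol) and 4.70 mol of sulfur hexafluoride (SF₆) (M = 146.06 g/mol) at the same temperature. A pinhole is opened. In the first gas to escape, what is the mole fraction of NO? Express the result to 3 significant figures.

Each component's effusion rate ∝ (its partial pressure)·(1/√M) ∝ n_i/√M_i.
x_NO(eff) = (n_NO/√M_NO) / (n_NO/√M_NO + n_SF₆/√M_SF₆)
= (3.96/√30.01) / (3.96/√30.01 + 4.70/√146.06) = 0.7229/(0.7229 + 0.3889) = 0.650.

0.650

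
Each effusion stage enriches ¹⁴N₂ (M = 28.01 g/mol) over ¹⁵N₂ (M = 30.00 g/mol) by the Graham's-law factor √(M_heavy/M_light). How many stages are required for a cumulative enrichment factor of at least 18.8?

Single-stage factor α = √(30.00/28.01), so ln α = ½ ln(1.07105) = 0.03432.
Need α^N ≥ 18.8 ⇒ N ≥ ln(18.8) / ln α = 2.934 / 0.03432 = 85.49.
Minimum whole number of stages: N = 86.

86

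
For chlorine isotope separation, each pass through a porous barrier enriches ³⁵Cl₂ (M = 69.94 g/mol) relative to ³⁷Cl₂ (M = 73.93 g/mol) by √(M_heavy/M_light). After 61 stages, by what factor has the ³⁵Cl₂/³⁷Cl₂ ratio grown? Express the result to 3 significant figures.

The single-stage factor is √(M_heavy/M_light), so 61 stages give [√(73.93/69.94)]^61 = (73.93/69.94)^(61/2).
= 1.05705^(61/2) = 5.43.

5.43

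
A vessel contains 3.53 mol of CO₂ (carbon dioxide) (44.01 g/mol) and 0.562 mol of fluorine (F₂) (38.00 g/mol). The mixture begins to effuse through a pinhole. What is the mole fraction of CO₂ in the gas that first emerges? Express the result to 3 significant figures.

0.854

Effusion rate of each component ∝ n_i/√M_i (partial pressure × 1/√M).
x_CO₂(eff) = (n_CO₂/√M_CO₂) / (n_CO₂/√M_CO₂ + n_F₂/√M_F₂)
= (3.53/√44.01) / (3.53/√44.01 + 0.562/√38.00) = 0.5321/(0.5321 + 0.09117) = 0.854.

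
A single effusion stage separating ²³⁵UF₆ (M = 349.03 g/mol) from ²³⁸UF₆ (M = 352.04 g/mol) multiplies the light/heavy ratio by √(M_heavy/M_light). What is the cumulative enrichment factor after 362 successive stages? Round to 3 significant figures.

Overall factor = α^362 with α = √(352.04/349.03), i.e. (352.04/349.03)^(362/2).
= 1.00862^181 = 4.73.

4.73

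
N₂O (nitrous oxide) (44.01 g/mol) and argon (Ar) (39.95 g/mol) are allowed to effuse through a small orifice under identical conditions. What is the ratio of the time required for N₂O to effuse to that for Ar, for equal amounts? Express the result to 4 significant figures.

Using Graham's law: t_N₂O/t_Ar = √(M_N₂O/M_Ar) = √(44.01/39.95) = √1.102 = 1.050.

1.050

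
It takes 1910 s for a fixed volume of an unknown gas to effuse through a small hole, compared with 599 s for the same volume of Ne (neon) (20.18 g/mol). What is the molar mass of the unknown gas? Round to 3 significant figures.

By Graham's law, t_X/t_Ne = √(M_X/M_Ne).
1910/599 = 3.189 = √(M_X/20.18)
M_X = 20.18 × 3.189² = 20.18 × 10.17 = 205 g/mol

205 g/mol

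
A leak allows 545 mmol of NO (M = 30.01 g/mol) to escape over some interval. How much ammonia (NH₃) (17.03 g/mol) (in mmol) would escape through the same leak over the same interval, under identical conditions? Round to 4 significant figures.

723.5 mmol

Using Graham's law: rate_NH₃/rate_NO = √(M_NO/M_NH₃) = √(30.01/17.03) = √1.762 = 1.327.
So the amount for NH₃ is 545 × 1.327 = 723.5 mmol.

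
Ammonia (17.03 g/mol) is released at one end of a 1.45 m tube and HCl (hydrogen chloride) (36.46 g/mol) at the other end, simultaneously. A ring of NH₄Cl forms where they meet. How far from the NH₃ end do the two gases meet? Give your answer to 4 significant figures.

0.8613 m

Distances travelled in equal time are proportional to diffusion rates, so d_NH₃/d_HCl = √(M_HCl/M_NH₃) = √(36.46/17.03) = 1.463.
With d_NH₃ + d_HCl = 1.45 m, d_HCl = 1.45/(1 + 1.463) = 0.5887 m.
d_NH₃ = 1.45 − 0.5887 = 0.8613 m.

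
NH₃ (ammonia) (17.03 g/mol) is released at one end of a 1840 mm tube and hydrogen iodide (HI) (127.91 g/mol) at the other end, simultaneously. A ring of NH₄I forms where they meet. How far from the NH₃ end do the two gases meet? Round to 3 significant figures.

1350 mm

Graham's law gives d_NH₃/d_HI = rate_NH₃/rate_HI = √(M_HI/M_NH₃) = √(127.91/17.03) = 2.741.
With d_NH₃ + d_HI = 1840 mm, d_HI = 1840/(1 + 2.741) = 491.9 mm.
d_NH₃ = 1840 − 491.9 = 1350 mm.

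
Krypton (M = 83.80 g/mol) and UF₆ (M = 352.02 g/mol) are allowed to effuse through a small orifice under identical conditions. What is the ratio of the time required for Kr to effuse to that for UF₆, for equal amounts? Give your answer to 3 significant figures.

0.488

Using Graham's law: t_Kr/t_UF₆ = √(M_Kr/M_UF₆) = √(83.80/352.02) = √0.2381 = 0.488.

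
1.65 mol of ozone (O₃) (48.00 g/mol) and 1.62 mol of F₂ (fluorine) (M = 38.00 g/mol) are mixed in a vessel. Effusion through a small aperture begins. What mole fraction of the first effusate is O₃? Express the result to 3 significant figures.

Rate_i ∝ x_i/√M_i (Graham's law weighted by mole fraction), so the effusate composition follows n_i/√M_i.
Mole fraction of O₃ in the effusate = (n_O₃/√M_O₃) / (n_O₃/√M_O₃ + n_F₂/√M_F₂)
= (1.65/√48.00) / (1.65/√48.00 + 1.62/√38.00) = 0.2382/(0.2382 + 0.2628) = 0.475.

0.475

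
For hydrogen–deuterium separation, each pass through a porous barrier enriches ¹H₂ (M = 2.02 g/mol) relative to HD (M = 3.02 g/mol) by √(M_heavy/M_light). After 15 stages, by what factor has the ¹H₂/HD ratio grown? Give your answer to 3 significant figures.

Each stage multiplies the ratio by α = √(3.02/2.02), so after 15 stages the overall factor is α^15 = (3.02/2.02)^(15/2).
= 1.49505^(15/2) = 20.4.

20.4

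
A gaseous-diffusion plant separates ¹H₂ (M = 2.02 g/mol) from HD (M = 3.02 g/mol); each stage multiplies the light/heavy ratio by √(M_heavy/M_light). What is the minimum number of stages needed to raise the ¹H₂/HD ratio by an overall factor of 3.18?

With α = √(3.02/2.02) per stage, ln α = ½ ln(1.49505) = 0.2011.
Need α^N ≥ 3.18 ⇒ N ≥ ln(3.18) / ln α = 1.157 / 0.2011 = 5.75.
Minimum whole number of stages: N = 6.

6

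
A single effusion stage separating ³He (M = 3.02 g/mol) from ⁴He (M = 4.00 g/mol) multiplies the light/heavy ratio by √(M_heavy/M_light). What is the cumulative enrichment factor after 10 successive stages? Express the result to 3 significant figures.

After 10 stages the ratio has grown by (√(4.00/3.02))^10 = (4.00/3.02)^(10/2).
= 1.32450^5 = 4.08.

4.08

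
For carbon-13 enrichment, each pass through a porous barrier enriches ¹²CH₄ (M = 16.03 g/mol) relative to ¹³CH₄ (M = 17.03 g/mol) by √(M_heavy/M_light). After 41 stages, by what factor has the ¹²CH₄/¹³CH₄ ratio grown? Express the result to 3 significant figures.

3.46

Each stage multiplies the ratio by α = √(17.03/16.03), so after 41 stages the overall factor is α^41 = (17.03/16.03)^(41/2).
= 1.06238^(41/2) = 3.46.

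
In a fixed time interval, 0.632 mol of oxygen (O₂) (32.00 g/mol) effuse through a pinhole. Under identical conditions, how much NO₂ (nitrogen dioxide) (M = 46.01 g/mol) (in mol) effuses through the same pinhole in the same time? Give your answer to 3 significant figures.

By Graham's law, rate_NO₂/rate_O₂ = √(M_O₂/M_NO₂) = √(32.00/46.01) = √0.6955 = 0.8340.
So the amount for NO₂ is 0.632 × 0.8340 = 0.527 mol.

0.527 mol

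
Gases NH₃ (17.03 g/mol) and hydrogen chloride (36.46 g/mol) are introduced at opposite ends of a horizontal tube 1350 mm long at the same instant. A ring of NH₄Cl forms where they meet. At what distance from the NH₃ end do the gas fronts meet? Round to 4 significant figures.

In equal time, each gas travels a distance ∝ its rate ∝ 1/√M, so d_NH₃/d_HCl = √(M_HCl/M_NH₃) = √(36.46/17.03) = 1.463.
With d_NH₃ + d_HCl = 1350 mm, d_HCl = 1350/(1 + 1.463) = 548.1 mm.
d_NH₃ = 1350 − 548.1 = 801.9 mm.

801.9 mm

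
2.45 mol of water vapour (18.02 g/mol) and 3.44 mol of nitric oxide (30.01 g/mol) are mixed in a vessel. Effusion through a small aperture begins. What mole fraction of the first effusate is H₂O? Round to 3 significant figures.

Rate_i ∝ x_i/√M_i (Graham's law weighted by mole fraction), so the effusate composition follows n_i/√M_i.
So x_H₂O in the escaping gas = (n_H₂O/√M_H₂O) / Σ(n_i/√M_i)
= (2.45/√18.02) / (2.45/√18.02 + 3.44/√30.01) = 0.5771/(0.5771 + 0.6280) = 0.479.

0.479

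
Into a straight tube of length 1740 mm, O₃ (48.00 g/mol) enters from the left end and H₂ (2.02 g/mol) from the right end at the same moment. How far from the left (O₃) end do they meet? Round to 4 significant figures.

In equal time, each gas travels a distance ∝ its rate ∝ 1/√M, so d_O₃/d_H₂ = √(M_H₂/M_O₃) = √(2.02/48.00) = 0.2051.
With d_O₃ + d_H₂ = 1740 mm, d_H₂ = 1740/(1 + 0.2051) = 1444 mm.
d_O₃ = 1740 − 1444 = 296.2 mm.

296.2 mm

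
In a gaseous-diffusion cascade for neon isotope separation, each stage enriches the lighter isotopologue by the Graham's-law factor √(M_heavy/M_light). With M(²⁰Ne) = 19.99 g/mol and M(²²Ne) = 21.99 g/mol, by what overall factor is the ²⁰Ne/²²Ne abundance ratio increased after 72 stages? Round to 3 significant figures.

31.0

After 72 stages the ratio has grown by (√(21.99/19.99))^72 = (21.99/19.99)^(72/2).
= 1.10005^36 = 31.0.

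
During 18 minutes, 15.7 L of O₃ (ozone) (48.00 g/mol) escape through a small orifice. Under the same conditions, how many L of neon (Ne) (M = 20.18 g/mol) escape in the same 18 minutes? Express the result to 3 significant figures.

Graham's law gives rate_Ne/rate_O₃ = √(M_O₃/M_Ne) = √(48.00/20.18) = √2.379 = 1.542.
So the volume for Ne is 15.7 × 1.542 = 24.2 L.

24.2 L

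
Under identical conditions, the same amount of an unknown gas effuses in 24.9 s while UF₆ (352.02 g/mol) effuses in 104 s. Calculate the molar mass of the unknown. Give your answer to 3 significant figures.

By Graham's law, t_X/t_UF₆ = √(M_X/M_UF₆).
24.9/104 = 0.2394 = √(M_X/352.02)
M_X = 352.02 × 0.2394² = 352.02 × 0.05732 = 20.2 g/mol

20.2 g/mol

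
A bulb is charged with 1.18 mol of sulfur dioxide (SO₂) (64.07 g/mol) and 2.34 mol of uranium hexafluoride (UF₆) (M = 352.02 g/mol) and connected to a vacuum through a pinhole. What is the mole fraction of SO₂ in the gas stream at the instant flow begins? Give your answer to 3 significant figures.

0.542

Each component's effusion rate ∝ (its partial pressure)·(1/√M) ∝ n_i/√M_i.
x_SO₂(eff) = (n_SO₂/√M_SO₂) / (n_SO₂/√M_SO₂ + n_UF₆/√M_UF₆)
= (1.18/√64.07) / (1.18/√64.07 + 2.34/√352.02) = 0.1474/(0.1474 + 0.1247) = 0.542.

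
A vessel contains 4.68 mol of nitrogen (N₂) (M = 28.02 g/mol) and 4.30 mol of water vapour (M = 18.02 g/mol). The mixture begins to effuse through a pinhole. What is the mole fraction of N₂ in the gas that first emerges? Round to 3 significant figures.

Rate_i ∝ x_i/√M_i (Graham's law weighted by mole fraction), so the effusate composition follows n_i/√M_i.
So x_N₂ in the escaping gas = (n_N₂/√M_N₂) / Σ(n_i/√M_i)
= (4.68/√28.02) / (4.68/√28.02 + 4.30/√18.02) = 0.8841/(0.8841 + 1.013) = 0.466.

0.466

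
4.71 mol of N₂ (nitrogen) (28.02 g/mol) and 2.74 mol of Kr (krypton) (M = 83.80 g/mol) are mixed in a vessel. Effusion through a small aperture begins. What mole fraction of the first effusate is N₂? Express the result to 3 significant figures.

0.748

Each component's effusion rate ∝ (its partial pressure)·(1/√M) ∝ n_i/√M_i.
Mole fraction of N₂ in the effusate = (n_N₂/√M_N₂) / (n_N₂/√M_N₂ + n_Kr/√M_Kr)
= (4.71/√28.02) / (4.71/√28.02 + 2.74/√83.80) = 0.8898/(0.8898 + 0.2993) = 0.748.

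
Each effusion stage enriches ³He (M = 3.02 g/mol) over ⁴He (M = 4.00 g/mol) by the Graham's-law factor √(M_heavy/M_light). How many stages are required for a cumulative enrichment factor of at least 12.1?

18

Single-stage factor α = √(4.00/3.02), so ln α = ½ ln(1.32450) = 0.1405.
Need α^N ≥ 12.1 ⇒ N ≥ ln(12.1) / ln α = 2.493 / 0.1405 = 17.74.
So at least 18 stages are needed.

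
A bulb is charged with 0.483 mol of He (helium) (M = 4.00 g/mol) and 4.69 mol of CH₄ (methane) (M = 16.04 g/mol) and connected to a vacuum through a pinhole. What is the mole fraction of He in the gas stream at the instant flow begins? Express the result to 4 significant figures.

The effusion rate of species i is ∝ p_i/√M_i ∝ n_i/√M_i.
So x_He in the escaping gas = (n_He/√M_He) / Σ(n_i/√M_i)
= (0.483/√4.00) / (0.483/√4.00 + 4.69/√16.04) = 0.2415/(0.2415 + 1.171) = 0.1710.

0.1710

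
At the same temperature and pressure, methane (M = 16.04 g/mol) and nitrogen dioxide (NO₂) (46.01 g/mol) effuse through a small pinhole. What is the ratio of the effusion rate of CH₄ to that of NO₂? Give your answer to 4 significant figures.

1.694

From Graham's law, rate_CH₄/rate_NO₂ = √(M_NO₂/M_CH₄) = √(46.01/16.04) = √2.868 = 1.694.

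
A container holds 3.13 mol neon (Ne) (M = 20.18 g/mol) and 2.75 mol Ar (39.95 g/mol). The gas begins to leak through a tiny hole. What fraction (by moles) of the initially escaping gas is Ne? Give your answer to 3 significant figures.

0.616

The effusion rate of species i is ∝ p_i/√M_i ∝ n_i/√M_i.
Mole fraction of Ne in the effusate = (n_Ne/√M_Ne) / (n_Ne/√M_Ne + n_Ar/√M_Ar)
= (3.13/√20.18) / (3.13/√20.18 + 2.75/√39.95) = 0.6968/(0.6968 + 0.4351) = 0.616.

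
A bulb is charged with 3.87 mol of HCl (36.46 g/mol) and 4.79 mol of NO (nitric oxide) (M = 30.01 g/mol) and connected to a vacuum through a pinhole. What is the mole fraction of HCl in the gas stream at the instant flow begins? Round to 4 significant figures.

0.4230

Rate_i ∝ x_i/√M_i (Graham's law weighted by mole fraction), so the effusate composition follows n_i/√M_i.
x_HCl(eff) = (n_HCl/√M_HCl) / (n_HCl/√M_HCl + n_NO/√M_NO)
= (3.87/√36.46) / (3.87/√36.46 + 4.79/√30.01) = 0.6409/(0.6409 + 0.8744) = 0.4230.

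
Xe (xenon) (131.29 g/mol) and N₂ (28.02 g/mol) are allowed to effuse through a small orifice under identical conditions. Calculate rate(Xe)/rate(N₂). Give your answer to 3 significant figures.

0.462

Since effusion rate ∝ 1/√M, rate_Xe/rate_N₂ = √(M_N₂/M_Xe) = √(28.02/131.29) = √0.2134 = 0.462.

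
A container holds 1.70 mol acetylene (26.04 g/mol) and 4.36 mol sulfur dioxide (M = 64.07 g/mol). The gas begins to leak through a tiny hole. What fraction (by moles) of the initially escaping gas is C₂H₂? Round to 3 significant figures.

0.379

Effusion rate of each component ∝ n_i/√M_i (partial pressure × 1/√M).
x_C₂H₂(eff) = (n_C₂H₂/√M_C₂H₂) / (n_C₂H₂/√M_C₂H₂ + n_SO₂/√M_SO₂)
= (1.70/√26.04) / (1.70/√26.04 + 4.36/√64.07) = 0.3331/(0.3331 + 0.5447) = 0.379.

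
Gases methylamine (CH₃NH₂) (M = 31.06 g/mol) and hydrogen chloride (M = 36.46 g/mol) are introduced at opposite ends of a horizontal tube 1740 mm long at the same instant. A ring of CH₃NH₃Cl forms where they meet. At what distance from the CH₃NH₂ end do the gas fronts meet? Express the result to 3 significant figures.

Distances travelled in equal time are proportional to diffusion rates, so d_CH₃NH₂/d_HCl = √(M_HCl/M_CH₃NH₂) = √(36.46/31.06) = 1.083.
With d_CH₃NH₂ + d_HCl = 1740 mm, d_HCl = 1740/(1 + 1.083) = 835.2 mm.
d_CH₃NH₂ = 1740 − 835.2 = 905 mm.

905 mm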